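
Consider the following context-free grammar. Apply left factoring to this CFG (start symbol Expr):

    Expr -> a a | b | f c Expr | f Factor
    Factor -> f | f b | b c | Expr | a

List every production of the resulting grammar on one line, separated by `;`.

Expr has alternatives sharing prefix 'f': factor to Expr → f Expr1 with Expr1 → c Expr | Factor.
Factor has alternatives sharing prefix 'f': factor to Factor → f Factor1 with Factor1 → ε | b.

Expr -> a a | b | f Expr1; Factor -> b c | Expr | a | f Factor1; Expr1 -> c Expr | Factor; Factor1 -> ε | b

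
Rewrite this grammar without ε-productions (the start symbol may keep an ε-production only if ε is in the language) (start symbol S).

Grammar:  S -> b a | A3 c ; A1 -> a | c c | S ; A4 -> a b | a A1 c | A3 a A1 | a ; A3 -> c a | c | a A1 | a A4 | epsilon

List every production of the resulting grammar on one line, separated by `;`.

S -> b a | A3 c | c; A1 -> a | c c | S; A4 -> a b | a A1 c | A3 a A1 | a A1 | a; A3 -> c a | c | a A1 | a A4

Nullable nonterminals: {A3}.
ε ∉ L(G), so no ε-production is kept.
Add the nullable-subset variants: S → A3 c gives A3 c | c. A4 → A3 a A1 gives A3 a A1 | a A1.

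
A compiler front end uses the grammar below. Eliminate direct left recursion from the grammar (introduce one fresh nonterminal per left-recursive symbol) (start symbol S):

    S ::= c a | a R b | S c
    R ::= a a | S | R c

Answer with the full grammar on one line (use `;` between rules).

S, R are directly left-recursive.
For S: α = {c}, β = {c a, a R b}. Rewrite as S → β S' and S' → α S' | ε.
For R: α = {c}, β = {a a, S}. Rewrite as R → β R' and R' → α R' | ε.

S ::= c a S' | a R b S'; R ::= a a R' | S R'; S' ::= c S' | ε; R' ::= c R' | ε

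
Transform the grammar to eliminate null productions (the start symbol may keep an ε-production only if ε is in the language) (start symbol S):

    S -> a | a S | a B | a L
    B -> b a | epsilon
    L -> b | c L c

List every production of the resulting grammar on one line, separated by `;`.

Nullable set = {B}.
ε ∉ L(G), so no ε-production is kept.

S -> a | a S | a B | a L; B -> b a; L -> b | c L c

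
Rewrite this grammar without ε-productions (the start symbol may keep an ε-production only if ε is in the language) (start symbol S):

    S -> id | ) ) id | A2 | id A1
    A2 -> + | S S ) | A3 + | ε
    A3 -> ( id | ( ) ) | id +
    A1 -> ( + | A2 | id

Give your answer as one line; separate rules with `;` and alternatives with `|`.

S -> id | ) ) id | A2 | id A1 | ε; A2 -> + | S S ) | S ) | ) | A3 +; A3 -> ( id | ( ) ) | id +; A1 -> ( + | A2 | id

Nullable set = {A1, A2, S}.
ε ∈ L(G) since S is nullable, so keep S → ε.
Add the nullable-subset variants: A2 → S S ) gives S S ) | S ) | ).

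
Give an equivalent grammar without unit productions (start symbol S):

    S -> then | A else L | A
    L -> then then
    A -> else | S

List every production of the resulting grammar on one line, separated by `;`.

Unit pairs: A ⇒* {S}; S ⇒* {A}.
For each unit pair (A, B), copy every non-unit production of B to A, then drop all unit productions.

S -> then | A else L | else; L -> then then; A -> then | A else L | else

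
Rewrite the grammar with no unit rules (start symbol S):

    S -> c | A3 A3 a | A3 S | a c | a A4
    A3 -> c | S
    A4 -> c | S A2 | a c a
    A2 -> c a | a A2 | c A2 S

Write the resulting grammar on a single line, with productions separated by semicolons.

S -> c | A3 A3 a | A3 S | a c | a A4; A3 -> c | A3 A3 a | A3 S | a c | a A4; A4 -> c | S A2 | a c a; A2 -> c a | a A2 | c A2 S

Unit pairs: A3 ⇒* {S}.
Replace each nonterminal's rules with the union of the non-unit rules of every nonterminal it unit-derives.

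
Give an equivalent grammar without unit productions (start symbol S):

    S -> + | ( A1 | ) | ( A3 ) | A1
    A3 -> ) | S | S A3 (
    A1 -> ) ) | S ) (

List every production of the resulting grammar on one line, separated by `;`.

Unit pairs: A3 ⇒* {A1, S}; S ⇒* {A1}.
Replace each nonterminal's rules with the union of the non-unit rules of every nonterminal it unit-derives.

S -> ) ) | S ) ( | + | ( A1 | ) | ( A3 ); A3 -> ) ) | S ) ( | + | ( A1 | ) | ( A3 ) | S A3 (; A1 -> ) ) | S ) (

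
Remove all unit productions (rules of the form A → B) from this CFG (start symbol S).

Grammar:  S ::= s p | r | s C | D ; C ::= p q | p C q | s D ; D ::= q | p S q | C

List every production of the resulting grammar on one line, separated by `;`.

Unit pairs: D ⇒* {C}; S ⇒* {C, D}.
Replace each nonterminal's rules with the union of the non-unit rules of every nonterminal it unit-derives.

S ::= q | p S q | p q | p C q | s D | s p | r | s C; C ::= p q | p C q | s D; D ::= p q | p C q | s D | q | p S q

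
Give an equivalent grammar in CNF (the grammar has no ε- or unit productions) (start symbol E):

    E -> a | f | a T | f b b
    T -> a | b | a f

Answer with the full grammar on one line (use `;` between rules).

Introduce a nonterminal for each terminal appearing in a rule of length ≥ 2: X1 → a, X2 → f, X3 → b.
Binarize each right-hand side of length ≥ 3 by chaining fresh nonterminals (Y1, Y2, …): affected rules were E → X2 X3 X3.

E -> a | f | X1 T | X2 Y1; T -> a | b | X1 X2; X1 -> a; X2 -> f; X3 -> b; Y1 -> X3 X3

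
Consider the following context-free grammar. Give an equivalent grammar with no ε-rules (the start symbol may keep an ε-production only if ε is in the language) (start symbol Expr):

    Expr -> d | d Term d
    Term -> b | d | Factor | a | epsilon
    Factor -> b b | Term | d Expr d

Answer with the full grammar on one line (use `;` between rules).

The nullable symbols are {Factor, Term}.
ε ∉ L(G), so no ε-production is kept.
For each production, add variants omitting each subset of nullable occurrences: Expr → d Term d gives d Term d | d d.

Expr -> d | d Term d | d d; Term -> b | d | Factor | a; Factor -> b b | Term | d Expr d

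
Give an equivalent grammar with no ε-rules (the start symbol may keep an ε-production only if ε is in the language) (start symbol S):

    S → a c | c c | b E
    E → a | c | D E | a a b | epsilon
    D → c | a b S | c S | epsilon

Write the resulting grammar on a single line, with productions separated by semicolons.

S → a c | c c | b E | b; E → a | c | D E | D | a a b; D → c | a b S | c S

The nullable symbols are {D, E}.
ε ∉ L(G), so no ε-production is kept.
Add the nullable-subset variants: S → b E gives b E | b. E → D E gives D E | D.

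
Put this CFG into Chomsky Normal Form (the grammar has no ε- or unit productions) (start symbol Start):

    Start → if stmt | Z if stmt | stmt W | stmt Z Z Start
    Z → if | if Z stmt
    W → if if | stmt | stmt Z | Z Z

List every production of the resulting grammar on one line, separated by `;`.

Introduce a nonterminal for each terminal appearing in a rule of length ≥ 2: X1 → if, X2 → stmt.
Binarize each right-hand side of length ≥ 3 by chaining fresh nonterminals (Y1, Y2, …): affected rules were Start → Z X1 X2; Start → X2 Z Z Start; Z → X1 Z X2.

Start → X1 X2 | Z Y1 | X2 W | X2 Y2; Z → if | X1 Y4; W → X1 X1 | stmt | X2 Z | Z Z; X1 → if; X2 → stmt; Y1 → X1 X2; Y2 → Z Y3; Y3 → Z Start; Y4 → Z X2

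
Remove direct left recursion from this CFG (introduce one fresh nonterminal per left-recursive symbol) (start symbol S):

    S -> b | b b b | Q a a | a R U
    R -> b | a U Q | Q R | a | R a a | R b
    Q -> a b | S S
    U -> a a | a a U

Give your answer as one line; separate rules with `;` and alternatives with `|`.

R is directly left-recursive.
For R: α = {a a, b}, β = {b, a U Q, Q R, a}. Rewrite as R → β R' and R' → α R' | ε.

S -> b | b b b | Q a a | a R U; R -> b R' | a U Q R' | Q R R' | a R'; Q -> a b | S S; U -> a a | a a U; R' -> a a R' | b R' | ε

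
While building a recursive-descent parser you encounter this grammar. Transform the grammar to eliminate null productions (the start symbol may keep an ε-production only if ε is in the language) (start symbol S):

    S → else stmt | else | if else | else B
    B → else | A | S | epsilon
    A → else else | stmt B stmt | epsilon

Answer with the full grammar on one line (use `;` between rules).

The nullable symbols are {A, B}.
ε ∉ L(G), so no ε-production is kept.
For each production, add variants omitting each subset of nullable occurrences: A → stmt B stmt gives stmt B stmt | stmt stmt.

S → else stmt | else | if else | else B; B → else | A | S; A → else else | stmt B stmt | stmt stmt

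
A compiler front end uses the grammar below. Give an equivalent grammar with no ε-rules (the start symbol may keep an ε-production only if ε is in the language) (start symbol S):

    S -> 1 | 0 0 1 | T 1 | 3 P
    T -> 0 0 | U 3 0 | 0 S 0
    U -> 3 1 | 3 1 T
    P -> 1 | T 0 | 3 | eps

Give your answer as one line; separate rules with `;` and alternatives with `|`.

Nullable nonterminals: {P}.
ε ∉ L(G), so no ε-production is kept.
Expand every rule over subsets of its nullable positions: S → 3 P gives 3 P | 3.

S -> 1 | 0 0 1 | T 1 | 3 P | 3; T -> 0 0 | U 3 0 | 0 S 0; U -> 3 1 | 3 1 T; P -> 1 | T 0 | 3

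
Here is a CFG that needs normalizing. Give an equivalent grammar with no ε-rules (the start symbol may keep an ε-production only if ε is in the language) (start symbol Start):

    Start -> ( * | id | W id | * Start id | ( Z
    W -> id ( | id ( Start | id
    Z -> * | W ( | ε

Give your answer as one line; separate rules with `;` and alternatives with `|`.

Nullable set = {Z}.
ε ∉ L(G), so no ε-production is kept.
Add the nullable-subset variants: Start → ( Z gives ( Z | (.

Start -> ( * | id | W id | * Start id | ( Z | (; W -> id ( | id ( Start | id; Z -> * | W (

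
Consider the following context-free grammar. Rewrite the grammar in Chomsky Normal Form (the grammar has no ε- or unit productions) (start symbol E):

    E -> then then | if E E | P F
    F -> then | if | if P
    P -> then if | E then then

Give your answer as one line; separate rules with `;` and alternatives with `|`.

E -> X1 X1 | X2 Y1 | P F; F -> then | if | X2 P; P -> X1 X2 | E Y2; X1 -> then; X2 -> if; Y1 -> E E; Y2 -> X1 X1

Introduce a nonterminal for each terminal appearing in a rule of length ≥ 2: X1 → then, X2 → if.
Binarize each right-hand side of length ≥ 3 by chaining fresh nonterminals (Y1, Y2, …): affected rules were E → X2 E E; P → E X1 X1.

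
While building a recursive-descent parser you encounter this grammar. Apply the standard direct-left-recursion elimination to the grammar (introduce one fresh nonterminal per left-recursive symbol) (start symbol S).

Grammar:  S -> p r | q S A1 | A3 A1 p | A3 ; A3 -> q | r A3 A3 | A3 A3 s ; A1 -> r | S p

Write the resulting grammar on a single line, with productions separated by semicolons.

A3 is directly left-recursive.
For A3: α = {A3 s}, β = {q, r A3 A3}. Rewrite as A3 → β A3' and A3' → α A3' | ε.

S -> p r | q S A1 | A3 A1 p | A3; A3 -> q A3' | r A3 A3 A3'; A1 -> r | S p; A3' -> A3 s A3' | ε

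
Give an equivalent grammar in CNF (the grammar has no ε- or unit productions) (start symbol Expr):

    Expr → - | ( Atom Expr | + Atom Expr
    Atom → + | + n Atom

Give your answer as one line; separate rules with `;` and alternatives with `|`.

Introduce a nonterminal for each terminal appearing in a rule of length ≥ 2: X1 → (, X2 → +, X3 → n.
Binarize each right-hand side of length ≥ 3 by chaining fresh nonterminals (Y1, Y2, …): affected rules were Expr → X1 Atom Expr; Expr → X2 Atom Expr; Atom → X2 X3 Atom.

Expr → - | X1 Y1 | X2 Y2; Atom → + | X2 Y3; X1 → (; X2 → +; X3 → n; Y1 → Atom Expr; Y2 → Atom Expr; Y3 → X3 Atom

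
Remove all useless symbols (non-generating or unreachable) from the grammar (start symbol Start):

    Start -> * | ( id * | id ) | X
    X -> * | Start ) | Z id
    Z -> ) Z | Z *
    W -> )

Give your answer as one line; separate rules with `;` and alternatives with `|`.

Start -> * | ( id * | id ) | X; X -> * | Start )

Generating nonterminals: {Start, W, X}.
Reachable from Start after that: {Start, X}.
Removed useless symbols: {W, Z} and every production mentioning them.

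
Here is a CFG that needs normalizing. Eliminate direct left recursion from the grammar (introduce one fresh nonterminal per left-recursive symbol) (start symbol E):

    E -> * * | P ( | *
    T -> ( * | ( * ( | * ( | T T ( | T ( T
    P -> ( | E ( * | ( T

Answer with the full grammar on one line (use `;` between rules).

E -> * * | P ( | *; T -> ( * T' | ( * ( T' | * ( T'; P -> ( | E ( * | ( T; T' -> T ( T' | ( T T' | ε

Directly left-recursive nonterminal: T.
For T: α = {T (, ( T}, β = {( *, ( * (, * (}. Rewrite as T → β T' and T' → α T' | ε.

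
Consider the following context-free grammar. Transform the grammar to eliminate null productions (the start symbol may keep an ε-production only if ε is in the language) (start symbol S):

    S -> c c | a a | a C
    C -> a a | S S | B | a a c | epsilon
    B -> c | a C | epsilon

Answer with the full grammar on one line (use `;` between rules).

Nullable nonterminals: {B, C}.
ε ∉ L(G), so no ε-production is kept.
Add the nullable-subset variants: S → a C gives a C | a. B → a C gives a C | a.

S -> c c | a a | a C | a; C -> a a | S S | B | a a c; B -> c | a C | a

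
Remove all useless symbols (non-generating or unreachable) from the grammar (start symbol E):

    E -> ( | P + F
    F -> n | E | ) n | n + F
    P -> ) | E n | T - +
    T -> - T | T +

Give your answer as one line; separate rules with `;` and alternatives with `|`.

Generating nonterminals: {E, F, P}.
Reachable from E after that: {E, F, P}.
Removed useless symbols: {T} and every production mentioning them.

E -> ( | P + F; F -> n | E | ) n | n + F; P -> ) | E n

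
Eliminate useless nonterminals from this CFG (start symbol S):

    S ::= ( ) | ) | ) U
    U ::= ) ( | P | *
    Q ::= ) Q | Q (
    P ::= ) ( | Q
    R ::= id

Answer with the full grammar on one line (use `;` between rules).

S ::= ( ) | ) | ) U; U ::= ) ( | P | *; P ::= ) (

Generating nonterminals: {P, R, S, U}.
Reachable from S after that: {P, S, U}.
Removed useless symbols: {Q, R} and every production mentioning them.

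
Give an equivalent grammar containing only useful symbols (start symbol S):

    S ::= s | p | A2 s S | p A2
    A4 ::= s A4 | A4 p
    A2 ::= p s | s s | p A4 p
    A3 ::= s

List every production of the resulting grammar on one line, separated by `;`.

S ::= s | p | A2 s S | p A2; A2 ::= p s | s s

Generating nonterminals: {A2, A3, S}.
Reachable from S after that: {A2, S}.
Removed useless symbols: {A3, A4} and every production mentioning them.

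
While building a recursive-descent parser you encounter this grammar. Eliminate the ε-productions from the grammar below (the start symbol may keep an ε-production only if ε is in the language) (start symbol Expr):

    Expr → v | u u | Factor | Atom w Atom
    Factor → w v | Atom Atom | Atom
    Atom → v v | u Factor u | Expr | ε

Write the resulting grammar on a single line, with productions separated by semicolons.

Nullable set = {Atom, Expr, Factor}.
ε ∈ L(G) since Expr is nullable, so keep Expr → ε.
Expand every rule over subsets of its nullable positions: Expr → Atom w Atom gives Atom w Atom | Atom w | w Atom | w. Factor → Atom Atom gives Atom Atom | Atom. Atom → u Factor u gives u Factor u | u u.

Expr → v | u u | Factor | Atom w Atom | Atom w | w Atom | w | ε; Factor → w v | Atom Atom | Atom; Atom → v v | u Factor u | u u | Expr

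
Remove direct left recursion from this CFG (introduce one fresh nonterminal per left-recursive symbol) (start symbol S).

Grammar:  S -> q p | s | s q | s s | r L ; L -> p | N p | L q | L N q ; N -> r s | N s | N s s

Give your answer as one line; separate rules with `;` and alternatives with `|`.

L, N are directly left-recursive.
For L: α = {q, N q}, β = {p, N p}. Rewrite as L → β L' and L' → α L' | ε.
For N: α = {s, s s}, β = {r s}. Rewrite as N → β N' and N' → α N' | ε.

S -> q p | s | s q | s s | r L; L -> p L' | N p L'; N -> r s N'; L' -> q L' | N q L' | ε; N' -> s N' | s s N' | ε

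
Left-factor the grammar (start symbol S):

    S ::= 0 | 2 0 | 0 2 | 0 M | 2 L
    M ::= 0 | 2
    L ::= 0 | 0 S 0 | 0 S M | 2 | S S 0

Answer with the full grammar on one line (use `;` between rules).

S ::= 0 S' | 2 S''; M ::= 0 | 2; L ::= 2 | S S 0 | 0 L'; S' ::= eps | 2 | M; S'' ::= 0 | L; L' ::= eps | S L''; L'' ::= 0 | M

S has alternatives sharing prefix '0': factor to S → 0 S' with S' → ε | 2 | M.
S has alternatives sharing prefix '2': factor to S → 2 S'' with S'' → 0 | L.
L has alternatives sharing prefix '0': factor to L → 0 L' with L' → ε | S 0 | S M.
L' has alternatives sharing prefix 'S': factor to L' → S L'' with L'' → 0 | M.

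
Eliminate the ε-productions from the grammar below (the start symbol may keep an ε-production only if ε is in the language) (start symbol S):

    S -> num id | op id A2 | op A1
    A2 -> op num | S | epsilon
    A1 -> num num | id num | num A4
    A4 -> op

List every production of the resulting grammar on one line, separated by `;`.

Nullable nonterminals: {A2}.
ε ∉ L(G), so no ε-production is kept.
Expand every rule over subsets of its nullable positions: S → op id A2 gives op id A2 | op id.

S -> num id | op id A2 | op id | op A1; A2 -> op num | S; A1 -> num num | id num | num A4; A4 -> op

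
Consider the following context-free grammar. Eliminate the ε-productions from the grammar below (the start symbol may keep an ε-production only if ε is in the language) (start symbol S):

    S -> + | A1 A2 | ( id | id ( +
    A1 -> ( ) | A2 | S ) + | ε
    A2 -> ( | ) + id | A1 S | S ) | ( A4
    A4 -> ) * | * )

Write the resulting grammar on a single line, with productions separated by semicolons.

Nullable nonterminals: {A1}.
ε ∉ L(G), so no ε-production is kept.
Add the nullable-subset variants: S → A1 A2 gives A1 A2 | A2. A2 → A1 S gives A1 S | S.

S -> + | A1 A2 | A2 | ( id | id ( +; A1 -> ( ) | A2 | S ) +; A2 -> ( | ) + id | A1 S | S | S ) | ( A4; A4 -> ) * | * )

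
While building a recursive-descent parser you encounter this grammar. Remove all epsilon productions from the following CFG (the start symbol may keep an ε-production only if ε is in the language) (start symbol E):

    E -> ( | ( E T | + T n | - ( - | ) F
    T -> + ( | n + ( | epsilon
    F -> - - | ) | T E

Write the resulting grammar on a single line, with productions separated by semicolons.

E -> ( | ( E T | ( E | + T n | + n | - ( - | ) F; T -> + ( | n + (; F -> - - | ) | T E | E

The nullable symbols are {T}.
ε ∉ L(G), so no ε-production is kept.
For each production, add variants omitting each subset of nullable occurrences: E → ( E T gives ( E T | ( E. E → + T n gives + T n | + n. F → T E gives T E | E.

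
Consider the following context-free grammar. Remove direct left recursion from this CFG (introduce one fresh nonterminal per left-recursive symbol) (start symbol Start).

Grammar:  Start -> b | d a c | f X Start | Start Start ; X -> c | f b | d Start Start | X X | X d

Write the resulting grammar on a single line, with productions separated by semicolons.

Left recursion appears on Start, X.
For Start: α = {Start}, β = {b, d a c, f X Start}. Rewrite as Start → β Start1 and Start1 → α Start1 | ε.
For X: α = {X, d}, β = {c, f b, d Start Start}. Rewrite as X → β X1 and X1 → α X1 | ε.

Start -> b Start1 | d a c Start1 | f X Start Start1; X -> c X1 | f b X1 | d Start Start X1; Start1 -> Start Start1 | epsilon; X1 -> X X1 | d X1 | epsilon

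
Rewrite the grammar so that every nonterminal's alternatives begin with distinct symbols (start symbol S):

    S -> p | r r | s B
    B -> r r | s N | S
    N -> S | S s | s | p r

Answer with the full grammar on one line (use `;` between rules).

S -> p | r r | s B; B -> r r | s N | S; N -> s | p r | S N'; N' -> ε | s

N has alternatives sharing prefix 'S': factor to N → S N' with N' → ε | s.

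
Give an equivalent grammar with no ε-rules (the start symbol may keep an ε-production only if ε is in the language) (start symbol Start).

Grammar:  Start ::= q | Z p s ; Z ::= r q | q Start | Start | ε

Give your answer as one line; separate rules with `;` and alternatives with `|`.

Start ::= q | Z p s | p s; Z ::= r q | q Start | Start

The nullable symbols are {Z}.
ε ∉ L(G), so no ε-production is kept.
Add the nullable-subset variants: Start → Z p s gives Z p s | p s.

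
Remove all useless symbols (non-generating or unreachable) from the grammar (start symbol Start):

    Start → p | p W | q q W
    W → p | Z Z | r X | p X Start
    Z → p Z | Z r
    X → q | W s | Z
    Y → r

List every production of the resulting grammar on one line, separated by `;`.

Generating nonterminals: {Start, W, X, Y}.
Reachable from Start after that: {Start, W, X}.
Removed useless symbols: {Y, Z} and every production mentioning them.

Start → p | p W | q q W; W → p | r X | p X Start; X → q | W s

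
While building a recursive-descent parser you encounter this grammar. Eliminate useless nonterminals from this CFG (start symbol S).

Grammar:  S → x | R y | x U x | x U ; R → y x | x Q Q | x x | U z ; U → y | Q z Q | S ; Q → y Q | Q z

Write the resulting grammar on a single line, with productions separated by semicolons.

Generating nonterminals: {R, S, U}.
Reachable from S after that: {R, S, U}.
Removed useless symbols: {Q} and every production mentioning them.

S → x | R y | x U x | x U; R → y x | x x | U z; U → y | S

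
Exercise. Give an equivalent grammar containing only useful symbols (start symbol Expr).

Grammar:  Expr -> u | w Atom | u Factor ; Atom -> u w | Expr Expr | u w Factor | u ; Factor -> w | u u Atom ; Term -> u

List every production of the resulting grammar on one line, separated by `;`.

Expr -> u | w Atom | u Factor; Atom -> u w | Expr Expr | u w Factor | u; Factor -> w | u u Atom

Generating nonterminals: {Atom, Expr, Factor, Term}.
Reachable from Expr after that: {Atom, Expr, Factor}.
Removed useless symbols: {Term} and every production mentioning them.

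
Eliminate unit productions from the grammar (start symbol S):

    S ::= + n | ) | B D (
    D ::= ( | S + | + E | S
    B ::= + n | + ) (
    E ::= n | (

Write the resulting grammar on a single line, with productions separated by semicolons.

Unit pairs: D ⇒* {S}.
Replace each nonterminal's rules with the union of the non-unit rules of every nonterminal it unit-derives.

S ::= + n | ) | B D (; D ::= + n | ) | B D ( | ( | S + | + E; B ::= + n | + ) (; E ::= n | (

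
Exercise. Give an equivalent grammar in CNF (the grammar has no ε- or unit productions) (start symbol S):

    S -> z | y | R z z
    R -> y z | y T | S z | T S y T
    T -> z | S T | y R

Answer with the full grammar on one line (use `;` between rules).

S -> z | y | R Y1; R -> X2 X1 | X2 T | S X1 | T Y2; T -> z | S T | X2 R; X1 -> z; X2 -> y; Y1 -> X1 X1; Y2 -> S Y3; Y3 -> X2 T

Introduce a nonterminal for each terminal appearing in a rule of length ≥ 2: X1 → z, X2 → y.
Binarize each right-hand side of length ≥ 3 by chaining fresh nonterminals (Y1, Y2, …): affected rules were S → R X1 X1; R → T S X2 T.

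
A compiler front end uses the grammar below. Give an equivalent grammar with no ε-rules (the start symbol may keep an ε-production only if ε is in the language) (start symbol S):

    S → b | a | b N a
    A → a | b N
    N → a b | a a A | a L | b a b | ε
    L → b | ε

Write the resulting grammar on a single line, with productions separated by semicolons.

S → b | a | b N a | b a; A → a | b N | b; N → a b | a a A | a L | a | b a b; L → b

The nullable symbols are {L, N}.
ε ∉ L(G), so no ε-production is kept.
Add the nullable-subset variants: S → b N a gives b N a | b a. A → b N gives b N | b. N → a L gives a L | a.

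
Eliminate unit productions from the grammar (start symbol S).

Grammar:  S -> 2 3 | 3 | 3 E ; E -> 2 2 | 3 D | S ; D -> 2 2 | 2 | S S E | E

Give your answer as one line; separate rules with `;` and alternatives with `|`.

Unit pairs: D ⇒* {E, S}; E ⇒* {S}.
Replace each nonterminal's rules with the union of the non-unit rules of every nonterminal it unit-derives.

S -> 2 3 | 3 | 3 E; E -> 2 2 | 3 D | 2 3 | 3 | 3 E; D -> 2 3 | 3 | 3 E | 2 2 | 3 D | 2 | S S E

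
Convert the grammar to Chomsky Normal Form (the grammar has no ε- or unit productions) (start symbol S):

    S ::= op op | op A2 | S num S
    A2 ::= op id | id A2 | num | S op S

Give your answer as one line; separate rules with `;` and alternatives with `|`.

Introduce a nonterminal for each terminal appearing in a rule of length ≥ 2: X1 → op, X2 → num, X3 → id.
Binarize each right-hand side of length ≥ 3 by chaining fresh nonterminals (Y1, Y2, …): affected rules were S → S X2 S; A2 → S X1 S.

S ::= X1 X1 | X1 A2 | S Y1; A2 ::= X1 X3 | X3 A2 | num | S Y2; X1 ::= op; X2 ::= num; X3 ::= id; Y1 ::= X2 S; Y2 ::= X1 S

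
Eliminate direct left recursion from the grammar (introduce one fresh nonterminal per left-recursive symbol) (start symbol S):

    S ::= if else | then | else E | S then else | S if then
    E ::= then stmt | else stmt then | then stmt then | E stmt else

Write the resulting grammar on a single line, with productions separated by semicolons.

S, E are directly left-recursive.
For S: α = {then else, if then}, β = {if else, then, else E}. Rewrite as S → β S' and S' → α S' | ε.
For E: α = {stmt else}, β = {then stmt, else stmt then, then stmt then}. Rewrite as E → β E' and E' → α E' | ε.

S ::= if else S' | then S' | else E S'; E ::= then stmt E' | else stmt then E' | then stmt then E'; S' ::= then else S' | if then S' | ε; E' ::= stmt else E' | ε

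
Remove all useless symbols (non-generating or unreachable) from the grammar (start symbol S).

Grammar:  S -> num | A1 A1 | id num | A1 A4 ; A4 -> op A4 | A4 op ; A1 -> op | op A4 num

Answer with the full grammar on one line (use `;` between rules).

Generating nonterminals: {A1, S}.
Reachable from S after that: {A1, S}.
Removed useless symbols: {A4} and every production mentioning them.

S -> num | A1 A1 | id num; A1 -> op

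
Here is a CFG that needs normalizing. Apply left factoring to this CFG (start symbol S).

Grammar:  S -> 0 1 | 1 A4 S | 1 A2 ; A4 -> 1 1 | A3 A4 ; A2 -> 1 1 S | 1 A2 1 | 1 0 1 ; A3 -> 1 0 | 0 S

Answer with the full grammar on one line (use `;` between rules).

S has alternatives sharing prefix '1': factor to S → 1 S' with S' → A4 S | A2.
A2 has alternatives sharing prefix '1': factor to A2 → 1 A2' with A2' → 1 S | A2 1 | 0 1.

S -> 0 1 | 1 S'; A4 -> 1 1 | A3 A4; A2 -> 1 A2'; A3 -> 1 0 | 0 S; S' -> A4 S | A2; A2' -> 1 S | A2 1 | 0 1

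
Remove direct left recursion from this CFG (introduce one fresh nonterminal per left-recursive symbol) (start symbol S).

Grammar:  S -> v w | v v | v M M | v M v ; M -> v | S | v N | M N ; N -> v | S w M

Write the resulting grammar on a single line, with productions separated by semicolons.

S -> v w | v v | v M M | v M v; M -> v M' | S M' | v N M'; N -> v | S w M; M' -> N M' | ε

M is directly left-recursive.
For M: α = {N}, β = {v, S, v N}. Rewrite as M → β M' and M' → α M' | ε.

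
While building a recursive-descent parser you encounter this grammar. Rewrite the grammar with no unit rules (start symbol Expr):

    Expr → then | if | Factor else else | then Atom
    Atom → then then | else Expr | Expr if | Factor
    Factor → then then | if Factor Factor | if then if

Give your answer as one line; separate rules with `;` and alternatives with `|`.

Unit pairs: Atom ⇒* {Factor}.
Replace each nonterminal's rules with the union of the non-unit rules of every nonterminal it unit-derives.

Expr → then | if | Factor else else | then Atom; Atom → then then | else Expr | Expr if | if Factor Factor | if then if; Factor → then then | if Factor Factor | if then if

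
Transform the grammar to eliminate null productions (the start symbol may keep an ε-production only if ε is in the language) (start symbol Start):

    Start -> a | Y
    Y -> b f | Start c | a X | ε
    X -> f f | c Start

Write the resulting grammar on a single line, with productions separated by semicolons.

Start -> a | Y | ε; Y -> b f | Start c | c | a X; X -> f f | c Start | c

Nullable nonterminals: {Start, Y}.
ε ∈ L(G) since Start is nullable, so keep Start → ε.
For each production, add variants omitting each subset of nullable occurrences: Y → Start c gives Start c | c. X → c Start gives c Start | c.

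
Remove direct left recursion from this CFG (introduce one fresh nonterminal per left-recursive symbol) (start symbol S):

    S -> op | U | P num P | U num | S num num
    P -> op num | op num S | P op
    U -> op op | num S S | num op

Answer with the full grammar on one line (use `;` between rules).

S -> op S' | U S' | P num P S' | U num S'; P -> op num P' | op num S P'; U -> op op | num S S | num op; S' -> num num S' | ε; P' -> op P' | ε

Directly left-recursive nonterminals: S, P.
For S: α = {num num}, β = {op, U, P num P, U num}. Rewrite as S → β S' and S' → α S' | ε.
For P: α = {op}, β = {op num, op num S}. Rewrite as P → β P' and P' → α P' | ε.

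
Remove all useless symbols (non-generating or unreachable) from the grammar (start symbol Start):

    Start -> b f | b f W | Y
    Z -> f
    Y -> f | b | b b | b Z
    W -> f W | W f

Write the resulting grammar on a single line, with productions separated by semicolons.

Start -> b f | Y; Z -> f; Y -> f | b | b b | b Z

Generating nonterminals: {Start, Y, Z}.
Reachable from Start after that: {Start, Y, Z}.
Removed useless symbols: {W} and every production mentioning them.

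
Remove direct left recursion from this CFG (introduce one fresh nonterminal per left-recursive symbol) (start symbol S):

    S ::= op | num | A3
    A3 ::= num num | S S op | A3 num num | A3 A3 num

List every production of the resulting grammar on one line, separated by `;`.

S ::= op | num | A3; A3 ::= num num A3' | S S op A3'; A3' ::= num num A3' | A3 num A3' | ε

Directly left-recursive nonterminal: A3.
For A3: α = {num num, A3 num}, β = {num num, S S op}. Rewrite as A3 → β A3' and A3' → α A3' | ε.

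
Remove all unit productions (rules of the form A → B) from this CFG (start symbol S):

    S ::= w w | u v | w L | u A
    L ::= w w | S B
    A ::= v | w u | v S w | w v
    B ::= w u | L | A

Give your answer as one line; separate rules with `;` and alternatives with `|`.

Unit pairs: B ⇒* {A, L}.
For every A with A ⇒* B via unit rules, add B's non-unit alternatives to A; then delete every rule of the form X → Y.

S ::= w w | u v | w L | u A; L ::= w w | S B; A ::= v | w u | v S w | w v; B ::= w w | S B | w u | v | v S w | w v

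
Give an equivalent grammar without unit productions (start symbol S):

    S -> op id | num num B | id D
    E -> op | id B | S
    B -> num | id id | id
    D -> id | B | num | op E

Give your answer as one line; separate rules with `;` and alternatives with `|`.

Unit pairs: D ⇒* {B}; E ⇒* {S}.
For every A with A ⇒* B via unit rules, add B's non-unit alternatives to A; then delete every rule of the form X → Y.

S -> op id | num num B | id D; E -> op | id B | op id | num num B | id D; B -> num | id id | id; D -> num | id id | id | op E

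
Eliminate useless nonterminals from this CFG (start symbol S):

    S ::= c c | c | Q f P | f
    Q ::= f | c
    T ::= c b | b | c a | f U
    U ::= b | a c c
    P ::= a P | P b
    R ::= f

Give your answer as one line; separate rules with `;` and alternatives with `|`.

Generating nonterminals: {Q, R, S, T, U}.
Reachable from S after that: {S}.
Removed useless symbols: {P, Q, R, T, U} and every production mentioning them.

S ::= c c | c | f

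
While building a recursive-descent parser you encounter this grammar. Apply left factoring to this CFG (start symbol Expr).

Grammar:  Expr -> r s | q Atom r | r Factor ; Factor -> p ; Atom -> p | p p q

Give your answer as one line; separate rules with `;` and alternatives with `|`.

Expr -> q Atom r | r Expr1; Factor -> p; Atom -> p Atom1; Expr1 -> s | Factor; Atom1 -> ε | p q

Expr has alternatives sharing prefix 'r': factor to Expr → r Expr1 with Expr1 → s | Factor.
Atom has alternatives sharing prefix 'p': factor to Atom → p Atom1 with Atom1 → ε | p q.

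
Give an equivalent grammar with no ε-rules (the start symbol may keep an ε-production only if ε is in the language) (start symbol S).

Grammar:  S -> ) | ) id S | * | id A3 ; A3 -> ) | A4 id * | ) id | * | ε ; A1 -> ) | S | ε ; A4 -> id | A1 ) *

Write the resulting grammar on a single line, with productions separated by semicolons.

S -> ) | ) id S | * | id A3 | id; A3 -> ) | A4 id * | ) id | *; A1 -> ) | S; A4 -> id | A1 ) * | ) *

Nullable nonterminals: {A1, A3}.
ε ∉ L(G), so no ε-production is kept.
For each production, add variants omitting each subset of nullable occurrences: S → id A3 gives id A3 | id. A4 → A1 ) * gives A1 ) * | ) *.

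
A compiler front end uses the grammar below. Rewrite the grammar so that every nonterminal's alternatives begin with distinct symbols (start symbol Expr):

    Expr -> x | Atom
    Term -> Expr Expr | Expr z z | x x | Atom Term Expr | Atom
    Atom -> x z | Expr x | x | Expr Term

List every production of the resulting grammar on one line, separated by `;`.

Expr -> x | Atom; Term -> x x | Expr Term1 | Atom Term2; Atom -> x Atom1 | Expr Atom2; Term1 -> Expr | z z; Term2 -> Term Expr | ε; Atom1 -> z | ε; Atom2 -> x | Term

Term has alternatives sharing prefix 'Expr': factor to Term → Expr Term1 with Term1 → Expr | z z.
Term has alternatives sharing prefix 'Atom': factor to Term → Atom Term2 with Term2 → Term Expr | ε.
Atom has alternatives sharing prefix 'x': factor to Atom → x Atom1 with Atom1 → z | ε.
Atom has alternatives sharing prefix 'Expr': factor to Atom → Expr Atom2 with Atom2 → x | Term.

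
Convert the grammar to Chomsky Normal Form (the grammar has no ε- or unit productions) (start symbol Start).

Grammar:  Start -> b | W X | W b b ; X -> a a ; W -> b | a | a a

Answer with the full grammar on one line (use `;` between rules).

Start -> b | W X | W Y1; X -> X2 X2; W -> b | a | X2 X2; X1 -> b; X2 -> a; Y1 -> X1 X1

Introduce a nonterminal for each terminal appearing in a rule of length ≥ 2: X1 → b, X2 → a.
Binarize each right-hand side of length ≥ 3 by chaining fresh nonterminals (Y1, Y2, …): affected rules were Start → W X1 X1.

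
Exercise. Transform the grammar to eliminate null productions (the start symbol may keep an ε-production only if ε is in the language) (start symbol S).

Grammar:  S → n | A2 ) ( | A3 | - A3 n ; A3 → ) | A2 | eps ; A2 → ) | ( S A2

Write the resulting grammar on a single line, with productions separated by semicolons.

Nullable set = {A3, S}.
ε ∈ L(G) since S is nullable, so keep S → ε.
Add the nullable-subset variants: S → - A3 n gives - A3 n | - n. A2 → ( S A2 gives ( S A2 | ( A2.

S → n | A2 ) ( | A3 | - A3 n | - n | eps; A3 → ) | A2; A2 → ) | ( S A2 | ( A2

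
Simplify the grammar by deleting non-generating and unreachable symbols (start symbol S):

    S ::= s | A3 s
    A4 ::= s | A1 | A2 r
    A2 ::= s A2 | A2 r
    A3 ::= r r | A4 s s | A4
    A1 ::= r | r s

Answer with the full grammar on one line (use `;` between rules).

Generating nonterminals: {A1, A3, A4, S}.
Reachable from S after that: {A1, A3, A4, S}.
Removed useless symbols: {A2} and every production mentioning them.

S ::= s | A3 s; A4 ::= s | A1; A3 ::= r r | A4 s s | A4; A1 ::= r | r s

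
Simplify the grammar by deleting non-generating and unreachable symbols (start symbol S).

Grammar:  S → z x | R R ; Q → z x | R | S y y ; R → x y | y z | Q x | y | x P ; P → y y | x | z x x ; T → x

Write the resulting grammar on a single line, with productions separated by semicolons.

Generating nonterminals: {P, Q, R, S, T}.
Reachable from S after that: {P, Q, R, S}.
Removed useless symbols: {T} and every production mentioning them.

S → z x | R R; Q → z x | R | S y y; R → x y | y z | Q x | y | x P; P → y y | x | z x x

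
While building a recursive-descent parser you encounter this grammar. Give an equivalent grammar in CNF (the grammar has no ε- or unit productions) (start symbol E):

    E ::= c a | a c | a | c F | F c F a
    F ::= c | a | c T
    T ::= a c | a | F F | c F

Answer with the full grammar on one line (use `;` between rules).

Introduce a nonterminal for each terminal appearing in a rule of length ≥ 2: X1 → c, X2 → a.
Binarize each right-hand side of length ≥ 3 by chaining fresh nonterminals (Y1, Y2, …): affected rules were E → F X1 F X2.

E ::= X1 X2 | X2 X1 | a | X1 F | F Y1; F ::= c | a | X1 T; T ::= X2 X1 | a | F F | X1 F; X1 ::= c; X2 ::= a; Y1 ::= X1 Y2; Y2 ::= F X2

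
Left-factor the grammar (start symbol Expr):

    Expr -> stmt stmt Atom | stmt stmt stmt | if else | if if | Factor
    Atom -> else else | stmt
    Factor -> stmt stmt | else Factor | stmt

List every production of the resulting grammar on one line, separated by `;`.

Expr -> Factor | stmt stmt Expr1 | if Expr2; Atom -> else else | stmt; Factor -> else Factor | stmt Factor1; Expr1 -> Atom | stmt; Expr2 -> else | if; Factor1 -> stmt | ε

Expr has alternatives sharing prefix 'stmt stmt': factor to Expr → stmt stmt Expr1 with Expr1 → Atom | stmt.
Expr has alternatives sharing prefix 'if': factor to Expr → if Expr2 with Expr2 → else | if.
Factor has alternatives sharing prefix 'stmt': factor to Factor → stmt Factor1 with Factor1 → stmt | ε.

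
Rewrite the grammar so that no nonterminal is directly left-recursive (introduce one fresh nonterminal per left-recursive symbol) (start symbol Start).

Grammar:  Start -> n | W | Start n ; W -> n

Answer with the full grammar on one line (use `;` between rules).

Start -> n Start1 | W Start1; W -> n; Start1 -> n Start1 | epsilon

Start is directly left-recursive.
For Start: α = {n}, β = {n, W}. Rewrite as Start → β Start1 and Start1 → α Start1 | ε.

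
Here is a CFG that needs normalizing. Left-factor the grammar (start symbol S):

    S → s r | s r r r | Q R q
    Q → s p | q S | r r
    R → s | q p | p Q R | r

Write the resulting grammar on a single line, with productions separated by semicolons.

S → Q R q | s r S'; Q → s p | q S | r r; R → s | q p | p Q R | r; S' → ε | r r

S has alternatives sharing prefix 's r': factor to S → s r S' with S' → ε | r r.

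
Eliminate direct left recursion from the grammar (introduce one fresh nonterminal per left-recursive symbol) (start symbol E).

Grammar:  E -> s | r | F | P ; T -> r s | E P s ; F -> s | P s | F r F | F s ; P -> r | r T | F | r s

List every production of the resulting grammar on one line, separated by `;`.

E -> s | r | F | P; T -> r s | E P s; F -> s F' | P s F'; P -> r | r T | F | r s; F' -> r F F' | s F' | epsilon

F is directly left-recursive.
For F: α = {r F, s}, β = {s, P s}. Rewrite as F → β F' and F' → α F' | ε.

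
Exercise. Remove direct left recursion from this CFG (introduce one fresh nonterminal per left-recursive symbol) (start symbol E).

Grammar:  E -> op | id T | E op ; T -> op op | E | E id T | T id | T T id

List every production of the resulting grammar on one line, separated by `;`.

E -> op E' | id T E'; T -> op op T' | E T' | E id T T'; E' -> op E' | ε; T' -> id T' | T id T' | ε

E, T are directly left-recursive.
For E: α = {op}, β = {op, id T}. Rewrite as E → β E' and E' → α E' | ε.
For T: α = {id, T id}, β = {op op, E, E id T}. Rewrite as T → β T' and T' → α T' | ε.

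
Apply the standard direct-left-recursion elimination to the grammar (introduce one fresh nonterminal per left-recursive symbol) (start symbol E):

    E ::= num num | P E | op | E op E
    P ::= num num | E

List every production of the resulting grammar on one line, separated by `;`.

E is directly left-recursive.
For E: α = {op E}, β = {num num, P E, op}. Rewrite as E → β E' and E' → α E' | ε.

E ::= num num E' | P E E' | op E'; P ::= num num | E; E' ::= op E E' | ε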